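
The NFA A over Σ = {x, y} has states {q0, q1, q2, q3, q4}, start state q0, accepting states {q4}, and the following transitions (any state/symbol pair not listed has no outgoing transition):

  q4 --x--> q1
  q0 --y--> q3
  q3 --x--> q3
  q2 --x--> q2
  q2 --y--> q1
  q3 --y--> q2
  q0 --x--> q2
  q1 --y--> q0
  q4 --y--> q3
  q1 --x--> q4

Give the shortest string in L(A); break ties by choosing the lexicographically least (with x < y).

A breadth-first search from q0 reaches an accepting state first via the path q0 → q2 → q1 → q4 on input xyx.
No string of length < 3 is accepted (BFS exhausts all shorter strings without reaching an accepting state), and xyx is the lexicographically least accepting string of length 3.

xyx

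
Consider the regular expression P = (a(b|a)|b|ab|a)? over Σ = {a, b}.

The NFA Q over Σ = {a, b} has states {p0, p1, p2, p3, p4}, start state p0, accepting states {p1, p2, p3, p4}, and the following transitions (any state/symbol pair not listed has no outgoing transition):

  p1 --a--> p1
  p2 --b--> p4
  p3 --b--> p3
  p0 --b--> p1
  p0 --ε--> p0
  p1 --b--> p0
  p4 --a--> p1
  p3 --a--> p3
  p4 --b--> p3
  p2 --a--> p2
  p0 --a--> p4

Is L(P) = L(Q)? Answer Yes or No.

The empty string ε is accepted by P but rejected by Q.
So L(P) ≠ L(Q).

No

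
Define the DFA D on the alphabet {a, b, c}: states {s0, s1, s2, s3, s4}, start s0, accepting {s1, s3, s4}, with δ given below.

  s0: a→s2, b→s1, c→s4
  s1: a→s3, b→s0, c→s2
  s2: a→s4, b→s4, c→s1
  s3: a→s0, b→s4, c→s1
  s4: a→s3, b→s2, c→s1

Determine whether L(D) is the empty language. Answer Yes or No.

No

The string b is accepted: the run s0 → s1 ends in the accepting state s1.
Since at least one string is accepted, L(D) is not empty.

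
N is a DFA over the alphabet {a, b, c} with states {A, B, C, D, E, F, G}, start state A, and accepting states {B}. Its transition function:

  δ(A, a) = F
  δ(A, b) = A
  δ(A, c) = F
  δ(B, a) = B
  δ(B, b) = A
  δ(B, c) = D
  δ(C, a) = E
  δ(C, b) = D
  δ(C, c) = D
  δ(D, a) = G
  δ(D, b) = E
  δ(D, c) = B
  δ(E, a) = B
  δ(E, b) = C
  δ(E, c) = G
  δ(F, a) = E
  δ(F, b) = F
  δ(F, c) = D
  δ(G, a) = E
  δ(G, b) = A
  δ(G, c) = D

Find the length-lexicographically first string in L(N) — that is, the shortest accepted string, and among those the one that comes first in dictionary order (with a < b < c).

aaa

A breadth-first search from A reaches an accepting state first via the path A → F → E → B on input aaa.
No string of length < 3 is accepted (BFS exhausts all shorter strings without reaching an accepting state), and aaa is the lexicographically least accepting string of length 3.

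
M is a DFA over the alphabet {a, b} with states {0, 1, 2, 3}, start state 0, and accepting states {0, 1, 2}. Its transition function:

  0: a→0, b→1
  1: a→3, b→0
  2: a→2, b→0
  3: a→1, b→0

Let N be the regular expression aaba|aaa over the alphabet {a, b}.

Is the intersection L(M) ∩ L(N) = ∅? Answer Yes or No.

No

The string aaa is accepted by both M and N.
Hence L(M) ∩ L(N) ≠ ∅.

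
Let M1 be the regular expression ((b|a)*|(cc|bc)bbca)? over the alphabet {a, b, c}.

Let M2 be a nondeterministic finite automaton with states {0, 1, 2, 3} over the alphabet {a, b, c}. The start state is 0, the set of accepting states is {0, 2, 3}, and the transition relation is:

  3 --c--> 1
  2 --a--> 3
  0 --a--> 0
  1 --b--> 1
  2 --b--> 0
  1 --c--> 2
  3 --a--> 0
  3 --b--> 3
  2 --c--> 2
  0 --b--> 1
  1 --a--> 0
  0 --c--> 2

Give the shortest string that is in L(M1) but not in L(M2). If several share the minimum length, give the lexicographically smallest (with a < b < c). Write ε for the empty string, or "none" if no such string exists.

The string b is accepted by M1 but not by M2.
No shorter string lies in the difference, and b is the lexicographically first length-1 string in L(M1) \ L(M2).

b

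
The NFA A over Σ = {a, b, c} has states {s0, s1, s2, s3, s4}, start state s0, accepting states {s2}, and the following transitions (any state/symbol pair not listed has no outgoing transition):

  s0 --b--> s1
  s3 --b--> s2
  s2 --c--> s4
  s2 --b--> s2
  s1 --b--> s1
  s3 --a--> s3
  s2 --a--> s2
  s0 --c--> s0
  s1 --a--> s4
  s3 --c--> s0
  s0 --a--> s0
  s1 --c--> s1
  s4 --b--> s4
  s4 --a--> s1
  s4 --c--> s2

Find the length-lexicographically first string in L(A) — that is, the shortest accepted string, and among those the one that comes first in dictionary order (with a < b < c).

A breadth-first search from s0 reaches an accepting state first via the path s0 → s1 → s4 → s2 on input bac.
No string of length < 3 is accepted (BFS exhausts all shorter strings without reaching an accepting state), and bac is the lexicographically least accepting string of length 3.

bac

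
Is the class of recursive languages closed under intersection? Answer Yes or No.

Run both deciders on the input and accept iff both accept; the combined machine always halts.
So the recursive languages are closed under intersection.

Yes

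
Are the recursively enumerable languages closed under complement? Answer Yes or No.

If both L and its complement were r.e., running the two recognisers in parallel would decide L, so L would be recursive; but there are r.e. languages that are not recursive (e.g. the halting problem), and their complements are therefore not r.e.

No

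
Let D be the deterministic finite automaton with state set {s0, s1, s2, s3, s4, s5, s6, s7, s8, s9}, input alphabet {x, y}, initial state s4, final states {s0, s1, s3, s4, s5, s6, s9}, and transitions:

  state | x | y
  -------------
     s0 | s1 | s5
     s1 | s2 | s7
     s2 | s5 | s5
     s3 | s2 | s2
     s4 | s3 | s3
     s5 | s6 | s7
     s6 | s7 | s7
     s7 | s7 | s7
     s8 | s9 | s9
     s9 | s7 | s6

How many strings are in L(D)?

19

The useful subgraph on states {s2, s3, s4, s5, s6} is acyclic, so L(D) is finite; the longest accepting path visits 5 useful states, giving maximum string length 4.
Counting accepting paths from s4 by length: 1 of length 0, 2 of length 1, 8 of length 3, 8 of length 4. Total 19.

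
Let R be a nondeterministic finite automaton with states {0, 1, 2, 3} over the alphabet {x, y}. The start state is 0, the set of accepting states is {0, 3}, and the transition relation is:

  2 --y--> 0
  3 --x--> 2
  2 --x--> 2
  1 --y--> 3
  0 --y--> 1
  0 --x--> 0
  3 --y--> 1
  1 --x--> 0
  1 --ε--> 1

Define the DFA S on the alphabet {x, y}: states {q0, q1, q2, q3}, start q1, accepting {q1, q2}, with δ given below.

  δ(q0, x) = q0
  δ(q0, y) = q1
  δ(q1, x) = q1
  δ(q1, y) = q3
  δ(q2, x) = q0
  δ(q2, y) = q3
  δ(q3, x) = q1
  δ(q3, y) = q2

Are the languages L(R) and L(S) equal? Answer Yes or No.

Yes

Exploring the product automaton R × S from the start pair (0, q1), following both machines on each input symbol, reaches 4 state pairs: (0, q1), (1, q3), (3, q2), (2, q0).
R accepts in {0, 3} and S accepts in {q1, q2}. In every reachable pair the two components are either both accepting — (0, q1), (3, q2) — or both non-accepting, so no string is accepted by exactly one of the machines: L(R) \ L(S) and L(S) \ L(R) are both empty.
Hence every string is accepted by R iff it is accepted by S, and the two languages coincide.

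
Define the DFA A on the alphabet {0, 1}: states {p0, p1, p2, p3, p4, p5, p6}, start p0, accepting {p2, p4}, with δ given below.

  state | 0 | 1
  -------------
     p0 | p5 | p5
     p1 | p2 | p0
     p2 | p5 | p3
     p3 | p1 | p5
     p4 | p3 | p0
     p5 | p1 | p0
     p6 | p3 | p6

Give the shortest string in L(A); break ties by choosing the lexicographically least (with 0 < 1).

A breadth-first search from p0 reaches an accepting state first via the path p0 → p5 → p1 → p2 on input 000.
No string of length < 3 is accepted (BFS exhausts all shorter strings without reaching an accepting state), and 000 is the lexicographically least accepting string of length 3.

000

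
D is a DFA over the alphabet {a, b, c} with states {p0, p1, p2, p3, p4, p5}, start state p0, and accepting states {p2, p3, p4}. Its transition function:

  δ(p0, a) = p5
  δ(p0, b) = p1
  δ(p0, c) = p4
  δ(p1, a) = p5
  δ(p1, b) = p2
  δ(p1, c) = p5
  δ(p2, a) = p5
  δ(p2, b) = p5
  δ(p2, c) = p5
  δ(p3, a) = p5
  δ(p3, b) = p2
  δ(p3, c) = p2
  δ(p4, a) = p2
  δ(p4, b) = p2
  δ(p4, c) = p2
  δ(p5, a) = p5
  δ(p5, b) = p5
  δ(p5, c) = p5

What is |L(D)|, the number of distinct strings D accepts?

5

The useful subgraph on states {p0, p1, p2, p4} is acyclic, so L(D) is finite; the longest accepting path visits 3 useful states, giving maximum string length 2.
Counting accepting paths from p0 by length: 1 of length 1, 4 of length 2. Total 5.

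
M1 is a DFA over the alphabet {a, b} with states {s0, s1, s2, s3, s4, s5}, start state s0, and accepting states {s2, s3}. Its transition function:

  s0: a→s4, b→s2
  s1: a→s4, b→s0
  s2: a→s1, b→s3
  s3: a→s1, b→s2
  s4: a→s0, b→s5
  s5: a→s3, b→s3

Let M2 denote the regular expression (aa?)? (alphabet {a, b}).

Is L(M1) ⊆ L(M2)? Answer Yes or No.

The string b is in L(M1) but not in L(M2).
So L(M1) ⊄ L(M2).

No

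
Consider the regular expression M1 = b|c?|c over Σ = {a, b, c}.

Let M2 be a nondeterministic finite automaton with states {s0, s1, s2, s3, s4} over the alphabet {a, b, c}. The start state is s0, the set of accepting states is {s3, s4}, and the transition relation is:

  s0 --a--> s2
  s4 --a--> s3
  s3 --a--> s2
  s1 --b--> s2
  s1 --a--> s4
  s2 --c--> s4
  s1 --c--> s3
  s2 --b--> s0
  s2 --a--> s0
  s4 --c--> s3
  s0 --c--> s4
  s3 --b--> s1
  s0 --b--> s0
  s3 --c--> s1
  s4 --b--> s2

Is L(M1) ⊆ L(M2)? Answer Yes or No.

The empty string ε is in L(M1) but not in L(M2).
So L(M1) ⊄ L(M2).

No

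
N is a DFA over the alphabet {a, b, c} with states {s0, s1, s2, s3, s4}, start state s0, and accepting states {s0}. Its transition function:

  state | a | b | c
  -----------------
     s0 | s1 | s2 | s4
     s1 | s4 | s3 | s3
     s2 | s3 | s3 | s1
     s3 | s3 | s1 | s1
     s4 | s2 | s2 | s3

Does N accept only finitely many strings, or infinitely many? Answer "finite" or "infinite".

The useful states (reachable from s0 and able to reach an accepting state) are {s0}.
Restricted to these states the transition graph has no cycle, so every accepting path has bounded length and L is finite.

finite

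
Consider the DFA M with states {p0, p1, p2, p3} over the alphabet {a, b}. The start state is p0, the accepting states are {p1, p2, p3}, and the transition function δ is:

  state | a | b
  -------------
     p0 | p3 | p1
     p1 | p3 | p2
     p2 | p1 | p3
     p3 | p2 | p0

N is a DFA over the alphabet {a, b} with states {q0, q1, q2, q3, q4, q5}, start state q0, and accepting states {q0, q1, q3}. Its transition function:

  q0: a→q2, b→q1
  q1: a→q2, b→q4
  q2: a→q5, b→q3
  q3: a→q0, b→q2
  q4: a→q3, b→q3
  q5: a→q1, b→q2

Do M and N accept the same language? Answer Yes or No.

No

The string a is accepted by M but rejected by N.
So L(M) ≠ L(N).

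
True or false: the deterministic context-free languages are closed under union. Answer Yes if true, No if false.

No

{aⁿbⁿ : n≥0} and {aⁿb²ⁿ : n≥0} are each accepted by a deterministic PDA (push the a's; pop one per b, respectively one per two b's), but their union U is not. Suppose a DPDA M accepted U. Being deterministic, M has a single run on aⁿb²ⁿ, and since aⁿbⁿ ∈ U that run passes through an accepting configuration right after consuming the prefix aⁿbⁿ and then goes on to accept again after n more b's. Build an ordinary (nondeterministic) PDA M′ that simulates M on a's and b's and, at any moment when M is in an accepting state, may switch to a second mode in which it reads only c's, feeding each c to M as a b; M′ accepts when M does. Then M′ accepts aⁱbʲcᵏ (k≥1) exactly when both aⁱbʲ ∈ U and aⁱbʲ⁺ᵏ ∈ U, and checking the four cases (i=j or j=2i, combined with j+k=i or j+k=2i) leaves only i=j=k: so L(M′) ∩ a*b*c⁺ = {aⁿbⁿcⁿ : n≥1} would be context-free, which it is not (pumping lemma) — contradiction. (The union is an unambiguous CFL; it is determinism, not unambiguity, that fails.)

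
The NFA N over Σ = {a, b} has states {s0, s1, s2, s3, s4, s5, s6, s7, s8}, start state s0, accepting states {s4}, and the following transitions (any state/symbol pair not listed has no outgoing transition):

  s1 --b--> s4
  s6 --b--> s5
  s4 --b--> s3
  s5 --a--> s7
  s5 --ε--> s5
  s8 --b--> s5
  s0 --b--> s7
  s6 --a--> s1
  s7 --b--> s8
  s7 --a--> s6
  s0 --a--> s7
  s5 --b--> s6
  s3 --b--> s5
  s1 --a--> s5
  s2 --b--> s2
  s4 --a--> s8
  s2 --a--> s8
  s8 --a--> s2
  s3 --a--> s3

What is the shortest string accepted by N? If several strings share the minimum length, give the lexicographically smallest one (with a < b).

A breadth-first search from s0 reaches an accepting state first via the path s0 → s7 → s6 → s1 → s4 on input aaab.
No string of length < 4 is accepted (BFS exhausts all shorter strings without reaching an accepting state), and aaab is the lexicographically least accepting string of length 4.

aaab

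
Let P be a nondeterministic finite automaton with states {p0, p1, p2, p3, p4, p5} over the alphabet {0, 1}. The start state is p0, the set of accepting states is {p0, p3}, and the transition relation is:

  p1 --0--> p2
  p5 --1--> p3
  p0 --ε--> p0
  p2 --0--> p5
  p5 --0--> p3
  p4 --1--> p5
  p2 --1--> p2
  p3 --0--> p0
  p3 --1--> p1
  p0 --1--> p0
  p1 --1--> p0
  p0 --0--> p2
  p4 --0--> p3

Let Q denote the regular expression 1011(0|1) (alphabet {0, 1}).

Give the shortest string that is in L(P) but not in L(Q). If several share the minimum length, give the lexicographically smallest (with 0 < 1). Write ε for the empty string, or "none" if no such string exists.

ε

The empty string ε is accepted by P but not by Q.
Since ε is the unique shortest string, it is the required witness.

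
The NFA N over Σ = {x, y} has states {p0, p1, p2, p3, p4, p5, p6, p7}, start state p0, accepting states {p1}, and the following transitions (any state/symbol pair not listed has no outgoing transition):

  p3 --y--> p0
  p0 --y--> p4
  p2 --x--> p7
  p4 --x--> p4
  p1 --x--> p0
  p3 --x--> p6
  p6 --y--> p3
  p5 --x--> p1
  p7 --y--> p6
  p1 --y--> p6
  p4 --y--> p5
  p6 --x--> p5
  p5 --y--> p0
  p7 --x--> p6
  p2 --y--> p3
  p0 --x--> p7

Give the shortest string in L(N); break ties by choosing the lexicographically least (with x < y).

A breadth-first search from p0 reaches an accepting state first via the path p0 → p4 → p5 → p1 on input yyx.
No string of length < 3 is accepted (BFS exhausts all shorter strings without reaching an accepting state), and yyx is the lexicographically least accepting string of length 3.

yyx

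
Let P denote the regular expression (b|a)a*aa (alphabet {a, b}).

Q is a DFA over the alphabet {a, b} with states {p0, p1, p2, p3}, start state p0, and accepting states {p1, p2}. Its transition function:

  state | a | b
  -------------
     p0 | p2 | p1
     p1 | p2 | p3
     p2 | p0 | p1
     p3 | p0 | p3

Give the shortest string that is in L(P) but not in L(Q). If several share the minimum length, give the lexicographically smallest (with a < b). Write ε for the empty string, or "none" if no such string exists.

The string baa is accepted by P but not by Q.
No shorter string lies in the difference, and baa is the lexicographically first length-3 string in L(P) \ L(Q).

baa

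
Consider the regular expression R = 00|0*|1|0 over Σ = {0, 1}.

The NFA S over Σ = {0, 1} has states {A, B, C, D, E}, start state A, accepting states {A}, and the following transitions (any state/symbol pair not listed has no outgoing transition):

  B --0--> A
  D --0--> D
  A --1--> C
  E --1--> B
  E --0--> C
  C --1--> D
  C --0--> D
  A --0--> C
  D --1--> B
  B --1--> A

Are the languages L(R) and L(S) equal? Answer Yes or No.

The string 0 is accepted by R but rejected by S.
So L(R) ≠ L(S).

No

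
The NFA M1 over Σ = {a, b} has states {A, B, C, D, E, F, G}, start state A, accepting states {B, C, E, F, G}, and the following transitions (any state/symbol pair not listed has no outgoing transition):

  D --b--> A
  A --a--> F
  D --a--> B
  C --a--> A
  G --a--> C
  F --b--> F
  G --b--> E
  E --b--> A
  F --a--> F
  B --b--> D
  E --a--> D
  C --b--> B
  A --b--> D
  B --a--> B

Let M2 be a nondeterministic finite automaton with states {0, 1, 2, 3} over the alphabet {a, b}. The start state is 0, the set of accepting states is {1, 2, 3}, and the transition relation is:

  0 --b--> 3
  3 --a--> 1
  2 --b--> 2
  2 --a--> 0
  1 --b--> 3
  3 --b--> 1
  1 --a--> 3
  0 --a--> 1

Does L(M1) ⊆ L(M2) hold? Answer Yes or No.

Exploring the product automaton M1 × M2 from the start pair (A, 0), following both machines on each input symbol, reaches 9 state pairs: (A, 0), (F, 1), (D, 3), (F, 3), (B, 1), (A, 1), (B, 3), (D, 1), (A, 3).
M1 accepts in {B, C, E, F, G} and M2 accepts in {1, 2, 3}. The reachable pairs whose M1-component is accepting are (F, 1), (F, 3), (B, 1), (B, 3); in each of them the M2-component is accepting too, so the product for L(M1) \ L(M2) (M1-component accepting, M2-component rejecting) has no reachable accepting pair and the difference is empty.
Hence every string in L(M1) is also in L(M2).

Yes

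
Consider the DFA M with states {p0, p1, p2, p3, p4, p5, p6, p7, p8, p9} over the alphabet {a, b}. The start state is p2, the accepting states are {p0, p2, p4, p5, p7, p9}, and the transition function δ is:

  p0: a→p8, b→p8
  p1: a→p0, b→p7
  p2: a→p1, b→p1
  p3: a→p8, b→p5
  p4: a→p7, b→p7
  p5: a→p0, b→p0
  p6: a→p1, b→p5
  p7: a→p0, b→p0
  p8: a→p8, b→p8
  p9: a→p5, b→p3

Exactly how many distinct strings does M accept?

The useful subgraph on states {p0, p1, p2, p7} is acyclic, so L(M) is finite; the longest accepting path visits 4 useful states, giving maximum string length 3.
Counting accepting paths from p2 by length: 1 of length 0, 4 of length 2, 4 of length 3. Total 9.

9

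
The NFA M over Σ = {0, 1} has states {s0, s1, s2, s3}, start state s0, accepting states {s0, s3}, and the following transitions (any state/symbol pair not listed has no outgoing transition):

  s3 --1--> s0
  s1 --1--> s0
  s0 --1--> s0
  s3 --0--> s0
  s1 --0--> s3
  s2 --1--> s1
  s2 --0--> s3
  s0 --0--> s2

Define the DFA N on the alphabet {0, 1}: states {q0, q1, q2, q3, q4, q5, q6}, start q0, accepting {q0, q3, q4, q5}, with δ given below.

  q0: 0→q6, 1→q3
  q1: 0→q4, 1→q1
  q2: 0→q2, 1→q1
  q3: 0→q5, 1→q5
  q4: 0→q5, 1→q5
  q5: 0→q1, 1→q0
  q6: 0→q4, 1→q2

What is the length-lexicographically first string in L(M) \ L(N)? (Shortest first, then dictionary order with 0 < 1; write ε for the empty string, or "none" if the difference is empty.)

010

The string 010 is accepted by M but not by N.
No shorter string lies in the difference, and 010 is the lexicographically first length-3 string in L(M) \ L(N).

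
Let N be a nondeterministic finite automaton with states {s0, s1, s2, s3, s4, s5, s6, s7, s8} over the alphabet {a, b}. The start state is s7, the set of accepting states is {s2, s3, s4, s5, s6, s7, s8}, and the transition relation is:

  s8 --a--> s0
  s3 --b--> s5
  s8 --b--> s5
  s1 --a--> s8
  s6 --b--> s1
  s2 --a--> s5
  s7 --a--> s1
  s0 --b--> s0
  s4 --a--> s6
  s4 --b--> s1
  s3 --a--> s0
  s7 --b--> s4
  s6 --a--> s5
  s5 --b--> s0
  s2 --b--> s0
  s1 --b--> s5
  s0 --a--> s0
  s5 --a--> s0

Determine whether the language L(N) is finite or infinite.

The useful states (reachable from s7 and able to reach an accepting state) are {s1, s4, s5, s6, s7, s8}.
Restricted to these states the transition graph has no cycle, so every accepting path has bounded length and L is finite.

finite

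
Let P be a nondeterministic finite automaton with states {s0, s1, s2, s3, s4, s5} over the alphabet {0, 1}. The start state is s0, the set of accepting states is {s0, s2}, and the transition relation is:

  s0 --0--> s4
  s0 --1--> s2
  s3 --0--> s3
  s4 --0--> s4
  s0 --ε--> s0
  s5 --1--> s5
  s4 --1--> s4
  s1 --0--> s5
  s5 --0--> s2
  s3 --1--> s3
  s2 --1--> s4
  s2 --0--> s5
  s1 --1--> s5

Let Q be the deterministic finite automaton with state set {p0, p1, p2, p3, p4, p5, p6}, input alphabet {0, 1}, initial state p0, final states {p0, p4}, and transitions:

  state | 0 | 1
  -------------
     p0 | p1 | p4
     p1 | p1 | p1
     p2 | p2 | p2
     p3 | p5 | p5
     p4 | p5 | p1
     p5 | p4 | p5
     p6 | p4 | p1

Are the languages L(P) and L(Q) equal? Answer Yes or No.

Yes

Exploring the product automaton P × Q from the start pair (s0, p0), following both machines on each input symbol, reaches 4 state pairs: (s0, p0), (s4, p1), (s2, p4), (s5, p5).
P accepts in {s0, s2} and Q accepts in {p0, p4}. In every reachable pair the two components are either both accepting — (s0, p0), (s2, p4) — or both non-accepting, so no string is accepted by exactly one of the machines: L(P) \ L(Q) and L(Q) \ L(P) are both empty.
Hence every string is accepted by P iff it is accepted by Q, and the two languages coincide.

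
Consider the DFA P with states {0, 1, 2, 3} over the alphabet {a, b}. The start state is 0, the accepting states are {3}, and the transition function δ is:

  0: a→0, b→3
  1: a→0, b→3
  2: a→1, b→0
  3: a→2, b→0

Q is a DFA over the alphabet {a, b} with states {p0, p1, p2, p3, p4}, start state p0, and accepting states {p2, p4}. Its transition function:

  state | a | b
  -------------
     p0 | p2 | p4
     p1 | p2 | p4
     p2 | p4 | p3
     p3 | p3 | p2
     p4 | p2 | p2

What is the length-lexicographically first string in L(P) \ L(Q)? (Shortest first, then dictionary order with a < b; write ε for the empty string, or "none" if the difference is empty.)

ab

The string ab is accepted by P but not by Q.
No shorter string lies in the difference, and ab is the lexicographically first length-2 string in L(P) \ L(Q).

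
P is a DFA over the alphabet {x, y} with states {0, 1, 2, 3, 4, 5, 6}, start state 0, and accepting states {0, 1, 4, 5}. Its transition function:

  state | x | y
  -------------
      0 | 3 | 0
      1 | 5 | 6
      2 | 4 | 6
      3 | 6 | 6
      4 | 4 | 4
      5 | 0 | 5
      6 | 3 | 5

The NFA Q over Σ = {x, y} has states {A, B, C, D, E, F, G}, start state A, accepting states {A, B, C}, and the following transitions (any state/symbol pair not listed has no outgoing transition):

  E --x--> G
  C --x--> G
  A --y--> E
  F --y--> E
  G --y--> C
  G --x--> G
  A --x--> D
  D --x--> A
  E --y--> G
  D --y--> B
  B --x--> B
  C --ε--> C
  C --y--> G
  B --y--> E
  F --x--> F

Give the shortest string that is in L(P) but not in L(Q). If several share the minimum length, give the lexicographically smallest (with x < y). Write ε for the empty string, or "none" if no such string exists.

y

The string y is accepted by P but not by Q.
No shorter string lies in the difference, and y is the lexicographically first length-1 string in L(P) \ L(Q).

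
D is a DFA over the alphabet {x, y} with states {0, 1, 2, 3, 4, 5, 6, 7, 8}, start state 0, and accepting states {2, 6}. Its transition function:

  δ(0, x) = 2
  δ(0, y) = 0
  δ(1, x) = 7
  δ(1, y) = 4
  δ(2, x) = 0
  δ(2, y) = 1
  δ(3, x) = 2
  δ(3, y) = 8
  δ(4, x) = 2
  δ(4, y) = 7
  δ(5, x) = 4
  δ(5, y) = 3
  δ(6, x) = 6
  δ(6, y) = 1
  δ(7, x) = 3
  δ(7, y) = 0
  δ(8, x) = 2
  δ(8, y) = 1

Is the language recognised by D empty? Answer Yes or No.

No

The string x is accepted: the run 0 → 2 ends in the accepting state 2.
Since at least one string is accepted, L(D) is not empty.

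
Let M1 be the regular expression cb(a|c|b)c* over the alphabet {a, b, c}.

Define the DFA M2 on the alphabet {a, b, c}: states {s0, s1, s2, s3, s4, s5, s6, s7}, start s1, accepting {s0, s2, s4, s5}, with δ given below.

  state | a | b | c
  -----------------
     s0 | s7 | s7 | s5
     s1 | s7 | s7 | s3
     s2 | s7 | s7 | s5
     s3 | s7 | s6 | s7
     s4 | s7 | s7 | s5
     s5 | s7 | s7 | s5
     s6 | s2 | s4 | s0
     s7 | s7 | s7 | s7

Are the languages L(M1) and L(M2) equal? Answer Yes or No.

Yes

Converting the expression M1 to a DFA (subset construction, then merging equivalent states) gives the minimal DFA with states {r0, r1, r2, r3, r4}, start state r0, accepting states {r4} and transitions r0: a→r1, b→r1, c→r2; r1: a→r1, b→r1, c→r1; r2: a→r1, b→r3, c→r1; r3: a→r4, b→r4, c→r4; r4: a→r1, b→r1, c→r4.
Exploring the product automaton M1 × M2 from the start pair (r0, s1), following both machines on each input symbol, reaches 8 state pairs: (r0, s1), (r1, s7), (r2, s3), (r3, s6), (r4, s2), (r4, s4), (r4, s0), (r4, s5).
M1 accepts in {r4} and M2 accepts in {s0, s2, s4, s5}. In every reachable pair the two components are either both accepting — (r4, s2), (r4, s4), (r4, s0), (r4, s5) — or both non-accepting, so no string is accepted by exactly one of the machines: L(M1) \ L(M2) and L(M2) \ L(M1) are both empty.
Hence every string is accepted by M1 iff it is accepted by M2, and the two languages coincide.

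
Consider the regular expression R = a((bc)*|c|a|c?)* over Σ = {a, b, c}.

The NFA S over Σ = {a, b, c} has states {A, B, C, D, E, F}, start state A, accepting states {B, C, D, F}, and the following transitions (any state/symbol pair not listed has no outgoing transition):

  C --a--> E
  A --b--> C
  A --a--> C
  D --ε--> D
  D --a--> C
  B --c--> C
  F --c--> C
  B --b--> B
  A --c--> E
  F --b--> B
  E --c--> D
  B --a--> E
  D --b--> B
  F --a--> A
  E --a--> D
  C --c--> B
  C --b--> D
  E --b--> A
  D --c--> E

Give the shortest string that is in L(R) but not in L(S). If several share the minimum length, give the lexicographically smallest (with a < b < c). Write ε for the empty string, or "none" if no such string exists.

aa

The string aa is accepted by R but not by S.
No shorter string lies in the difference, and aa is the lexicographically first length-2 string in L(R) \ L(S).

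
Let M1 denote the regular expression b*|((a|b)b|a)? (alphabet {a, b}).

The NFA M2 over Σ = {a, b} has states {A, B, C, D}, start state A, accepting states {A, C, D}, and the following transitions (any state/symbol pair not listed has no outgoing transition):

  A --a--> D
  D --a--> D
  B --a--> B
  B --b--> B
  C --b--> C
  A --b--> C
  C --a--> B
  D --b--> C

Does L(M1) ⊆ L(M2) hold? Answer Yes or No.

Yes

Converting the expression M1 to a DFA (subset construction, then merging equivalent states) gives the minimal DFA with states {r0, r1, r2, r3, r4}, start state r0, accepting states {r0, r1, r2, r4} and transitions r0: a→r1, b→r2; r1: a→r3, b→r4; r2: a→r3, b→r2; r3: a→r3, b→r3; r4: a→r3, b→r3.
Exploring the product automaton M1 × M2 from the start pair (r0, A), following both machines on each input symbol, reaches 7 state pairs: (r0, A), (r1, D), (r2, C), (r3, D), (r4, C), (r3, B), (r3, C).
M1 accepts in {r0, r1, r2, r4} and M2 accepts in {A, C, D}. The reachable pairs whose M1-component is accepting are (r0, A), (r1, D), (r2, C), (r4, C); in each of them the M2-component is accepting too, so the product for L(M1) \ L(M2) (M1-component accepting, M2-component rejecting) has no reachable accepting pair and the difference is empty.
Hence every string in L(M1) is also in L(M2).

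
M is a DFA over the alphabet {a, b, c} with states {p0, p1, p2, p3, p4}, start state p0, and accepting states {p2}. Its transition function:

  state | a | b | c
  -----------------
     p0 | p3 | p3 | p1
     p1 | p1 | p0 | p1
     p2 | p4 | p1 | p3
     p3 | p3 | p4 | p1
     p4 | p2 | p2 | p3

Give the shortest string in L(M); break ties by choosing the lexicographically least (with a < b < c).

A breadth-first search from p0 reaches an accepting state first via the path p0 → p3 → p4 → p2 on input aba.
No string of length < 3 is accepted (BFS exhausts all shorter strings without reaching an accepting state), and aba is the lexicographically least accepting string of length 3.

aba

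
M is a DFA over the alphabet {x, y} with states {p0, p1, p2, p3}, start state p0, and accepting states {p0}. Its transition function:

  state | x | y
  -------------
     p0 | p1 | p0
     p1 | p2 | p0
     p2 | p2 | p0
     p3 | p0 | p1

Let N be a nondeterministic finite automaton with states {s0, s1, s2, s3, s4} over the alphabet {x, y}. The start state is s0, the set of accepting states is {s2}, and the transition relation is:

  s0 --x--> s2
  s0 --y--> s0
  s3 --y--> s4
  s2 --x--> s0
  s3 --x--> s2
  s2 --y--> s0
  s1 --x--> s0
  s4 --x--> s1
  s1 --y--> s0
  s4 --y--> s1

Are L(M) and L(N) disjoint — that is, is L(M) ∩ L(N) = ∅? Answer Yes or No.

Exploring the product automaton M × N from the start pair (p0, s0), following both machines on each input symbol, reaches 4 state pairs: (p0, s0), (p1, s2), (p2, s0), (p2, s2).
M accepts in {p0} and N accepts in {s2}; no reachable pair has both components accepting, so no string drives both machines to acceptance simultaneously and L(M) ∩ L(N) = ∅.
So no string is accepted by both, and the intersection is empty.

Yes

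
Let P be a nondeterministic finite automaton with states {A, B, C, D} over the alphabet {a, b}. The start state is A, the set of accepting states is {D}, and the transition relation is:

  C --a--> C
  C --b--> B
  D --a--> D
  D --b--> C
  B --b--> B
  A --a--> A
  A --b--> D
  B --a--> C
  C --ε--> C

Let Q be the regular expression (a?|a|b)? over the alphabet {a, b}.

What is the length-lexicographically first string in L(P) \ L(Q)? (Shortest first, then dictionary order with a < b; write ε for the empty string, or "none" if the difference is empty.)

The string ab is accepted by P but not by Q.
No shorter string lies in the difference, and ab is the lexicographically first length-2 string in L(P) \ L(Q).

ab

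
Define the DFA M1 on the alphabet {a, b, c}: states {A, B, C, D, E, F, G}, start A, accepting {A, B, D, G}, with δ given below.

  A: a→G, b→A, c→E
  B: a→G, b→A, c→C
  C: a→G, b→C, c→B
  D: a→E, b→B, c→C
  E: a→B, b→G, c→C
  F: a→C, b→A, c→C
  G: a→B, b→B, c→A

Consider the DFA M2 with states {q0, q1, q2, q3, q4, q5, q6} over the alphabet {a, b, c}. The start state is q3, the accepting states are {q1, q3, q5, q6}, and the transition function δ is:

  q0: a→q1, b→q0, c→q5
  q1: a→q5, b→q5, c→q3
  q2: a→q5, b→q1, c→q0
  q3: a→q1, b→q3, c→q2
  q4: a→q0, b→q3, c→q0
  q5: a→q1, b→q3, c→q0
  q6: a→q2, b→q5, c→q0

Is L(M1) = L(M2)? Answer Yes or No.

Exploring the product automaton M1 × M2 from the start pair (A, q3), following both machines on each input symbol, reaches 5 state pairs: (A, q3), (G, q1), (E, q2), (B, q5), (C, q0).
M1 accepts in {A, B, D, G} and M2 accepts in {q1, q3, q5, q6}. In every reachable pair the two components are either both accepting — (A, q3), (G, q1), (B, q5) — or both non-accepting, so no string is accepted by exactly one of the machines: L(M1) \ L(M2) and L(M2) \ L(M1) are both empty.
Hence every string is accepted by M1 iff it is accepted by M2, and the two languages coincide.

Yes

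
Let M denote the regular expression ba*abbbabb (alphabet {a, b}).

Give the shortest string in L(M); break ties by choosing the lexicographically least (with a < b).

babbbabb

By inspection of the expression, no string of length less than 8 matches, and babbbabb is the lexicographically first match of length 8.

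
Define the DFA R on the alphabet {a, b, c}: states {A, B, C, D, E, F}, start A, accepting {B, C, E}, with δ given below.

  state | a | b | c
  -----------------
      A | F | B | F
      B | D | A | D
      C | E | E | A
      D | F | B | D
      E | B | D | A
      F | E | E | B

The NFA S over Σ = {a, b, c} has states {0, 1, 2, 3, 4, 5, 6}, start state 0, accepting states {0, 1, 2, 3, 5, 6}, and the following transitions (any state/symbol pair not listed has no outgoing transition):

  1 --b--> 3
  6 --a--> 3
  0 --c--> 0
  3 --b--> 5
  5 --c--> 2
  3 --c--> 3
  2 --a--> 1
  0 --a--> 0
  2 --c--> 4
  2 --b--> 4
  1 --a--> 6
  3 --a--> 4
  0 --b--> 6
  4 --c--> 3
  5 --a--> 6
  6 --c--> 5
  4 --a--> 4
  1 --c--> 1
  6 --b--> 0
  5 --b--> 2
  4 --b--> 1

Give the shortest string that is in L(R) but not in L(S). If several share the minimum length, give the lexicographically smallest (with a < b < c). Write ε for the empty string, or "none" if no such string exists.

The string baaa is accepted by R but not by S.
No shorter string lies in the difference, and baaa is the lexicographically first length-4 string in L(R) \ L(S).

baaa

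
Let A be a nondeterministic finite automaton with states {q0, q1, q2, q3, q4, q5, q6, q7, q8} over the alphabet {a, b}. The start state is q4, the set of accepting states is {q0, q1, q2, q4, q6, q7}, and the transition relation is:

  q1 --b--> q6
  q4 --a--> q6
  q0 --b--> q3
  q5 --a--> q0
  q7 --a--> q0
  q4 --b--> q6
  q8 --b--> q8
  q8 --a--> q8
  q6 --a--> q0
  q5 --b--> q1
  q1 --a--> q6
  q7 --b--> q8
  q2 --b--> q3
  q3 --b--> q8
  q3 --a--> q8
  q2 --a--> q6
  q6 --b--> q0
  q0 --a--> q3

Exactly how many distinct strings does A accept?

The useful subgraph on states {q0, q4, q6} is acyclic, so L(A) is finite; the longest accepting path visits 3 useful states, giving maximum string length 2.
Counting accepting paths from q4 by length: 1 of length 0, 2 of length 1, 4 of length 2. Total 7.

7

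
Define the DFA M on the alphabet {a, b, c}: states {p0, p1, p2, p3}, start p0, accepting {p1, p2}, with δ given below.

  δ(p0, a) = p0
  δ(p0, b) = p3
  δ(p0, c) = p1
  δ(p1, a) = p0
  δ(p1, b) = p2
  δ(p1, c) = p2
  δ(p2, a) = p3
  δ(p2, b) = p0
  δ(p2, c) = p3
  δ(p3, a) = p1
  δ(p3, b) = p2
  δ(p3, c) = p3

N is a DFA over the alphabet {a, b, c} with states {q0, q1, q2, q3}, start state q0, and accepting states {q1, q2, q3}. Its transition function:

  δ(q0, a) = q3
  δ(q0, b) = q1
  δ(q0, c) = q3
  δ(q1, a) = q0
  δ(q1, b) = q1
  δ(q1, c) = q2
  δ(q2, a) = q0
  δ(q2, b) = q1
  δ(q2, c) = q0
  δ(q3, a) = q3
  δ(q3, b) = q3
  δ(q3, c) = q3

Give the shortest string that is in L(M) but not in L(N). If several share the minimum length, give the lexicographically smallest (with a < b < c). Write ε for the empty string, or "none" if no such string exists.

The string ba is accepted by M but not by N.
No shorter string lies in the difference, and ba is the lexicographically first length-2 string in L(M) \ L(N).

ba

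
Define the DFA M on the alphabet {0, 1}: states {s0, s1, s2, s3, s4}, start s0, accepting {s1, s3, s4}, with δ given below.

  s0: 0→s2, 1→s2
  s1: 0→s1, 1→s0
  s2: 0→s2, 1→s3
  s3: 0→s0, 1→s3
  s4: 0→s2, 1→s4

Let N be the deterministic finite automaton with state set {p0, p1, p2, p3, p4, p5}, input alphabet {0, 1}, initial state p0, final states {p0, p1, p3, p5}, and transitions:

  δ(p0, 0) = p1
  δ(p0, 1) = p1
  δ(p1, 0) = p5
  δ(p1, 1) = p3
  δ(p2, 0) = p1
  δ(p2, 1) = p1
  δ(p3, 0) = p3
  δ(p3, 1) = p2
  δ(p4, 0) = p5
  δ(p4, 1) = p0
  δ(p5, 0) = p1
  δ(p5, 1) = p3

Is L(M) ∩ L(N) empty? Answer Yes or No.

No

The string 01 is accepted by both M and N.
Hence L(M) ∩ L(N) ≠ ∅.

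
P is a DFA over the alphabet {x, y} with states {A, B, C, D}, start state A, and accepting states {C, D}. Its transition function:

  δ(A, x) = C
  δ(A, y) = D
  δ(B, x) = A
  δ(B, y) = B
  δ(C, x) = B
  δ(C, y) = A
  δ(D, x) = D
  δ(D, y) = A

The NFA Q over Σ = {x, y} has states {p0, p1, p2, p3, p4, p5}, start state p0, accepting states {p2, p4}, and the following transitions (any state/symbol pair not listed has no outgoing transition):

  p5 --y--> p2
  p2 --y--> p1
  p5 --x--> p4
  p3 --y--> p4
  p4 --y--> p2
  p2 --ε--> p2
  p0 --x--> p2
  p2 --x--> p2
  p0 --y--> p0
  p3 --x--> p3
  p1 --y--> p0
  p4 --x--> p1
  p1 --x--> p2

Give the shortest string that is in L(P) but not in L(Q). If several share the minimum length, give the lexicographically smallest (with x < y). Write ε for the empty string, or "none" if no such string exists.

y

The string y is accepted by P but not by Q.
No shorter string lies in the difference, and y is the lexicographically first length-1 string in L(P) \ L(Q).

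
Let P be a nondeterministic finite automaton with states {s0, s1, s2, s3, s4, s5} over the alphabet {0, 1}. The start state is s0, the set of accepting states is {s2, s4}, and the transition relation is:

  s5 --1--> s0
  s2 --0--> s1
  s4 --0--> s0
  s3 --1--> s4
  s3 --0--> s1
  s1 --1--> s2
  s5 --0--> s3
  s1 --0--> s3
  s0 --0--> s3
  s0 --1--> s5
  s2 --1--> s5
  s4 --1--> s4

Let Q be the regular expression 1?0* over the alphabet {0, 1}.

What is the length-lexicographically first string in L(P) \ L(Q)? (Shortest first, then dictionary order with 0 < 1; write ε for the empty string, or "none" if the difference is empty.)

01

The string 01 is accepted by P but not by Q.
No shorter string lies in the difference, and 01 is the lexicographically first length-2 string in L(P) \ L(Q).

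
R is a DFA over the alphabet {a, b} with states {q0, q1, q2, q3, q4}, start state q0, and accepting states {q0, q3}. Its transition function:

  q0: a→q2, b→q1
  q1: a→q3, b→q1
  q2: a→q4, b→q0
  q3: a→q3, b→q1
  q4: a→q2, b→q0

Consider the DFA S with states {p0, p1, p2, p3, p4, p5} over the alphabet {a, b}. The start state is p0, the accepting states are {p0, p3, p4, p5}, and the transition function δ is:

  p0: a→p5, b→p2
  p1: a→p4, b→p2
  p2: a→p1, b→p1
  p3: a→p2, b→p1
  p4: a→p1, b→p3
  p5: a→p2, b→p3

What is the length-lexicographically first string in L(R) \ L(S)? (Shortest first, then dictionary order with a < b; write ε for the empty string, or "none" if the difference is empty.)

The string ba is accepted by R but not by S.
No shorter string lies in the difference, and ba is the lexicographically first length-2 string in L(R) \ L(S).

ba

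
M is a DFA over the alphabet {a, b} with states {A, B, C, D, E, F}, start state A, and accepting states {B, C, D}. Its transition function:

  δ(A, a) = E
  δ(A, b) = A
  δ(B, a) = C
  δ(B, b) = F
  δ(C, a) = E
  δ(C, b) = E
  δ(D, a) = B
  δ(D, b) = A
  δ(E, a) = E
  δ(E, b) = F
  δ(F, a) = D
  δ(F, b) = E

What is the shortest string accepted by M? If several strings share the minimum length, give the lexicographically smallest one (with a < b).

A breadth-first search from A reaches an accepting state first via the path A → E → F → D on input aba.
No string of length < 3 is accepted (BFS exhausts all shorter strings without reaching an accepting state), and aba is the lexicographically least accepting string of length 3.

aba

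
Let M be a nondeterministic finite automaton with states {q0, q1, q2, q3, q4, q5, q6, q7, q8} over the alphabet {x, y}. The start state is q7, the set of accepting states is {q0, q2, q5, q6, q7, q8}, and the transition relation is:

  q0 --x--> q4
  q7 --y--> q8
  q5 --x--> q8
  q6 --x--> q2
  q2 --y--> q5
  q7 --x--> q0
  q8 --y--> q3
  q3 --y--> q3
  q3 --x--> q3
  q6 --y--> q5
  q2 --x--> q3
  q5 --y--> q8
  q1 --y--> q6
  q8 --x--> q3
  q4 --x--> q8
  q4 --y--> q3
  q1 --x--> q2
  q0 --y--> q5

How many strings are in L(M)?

7

The useful subgraph on states {q0, q4, q5, q7, q8} is acyclic, so L(M) is finite; the longest accepting path visits 4 useful states, giving maximum string length 3.
Counting accepting paths from q7 by length: 1 of length 0, 2 of length 1, 1 of length 2, 3 of length 3. Total 7.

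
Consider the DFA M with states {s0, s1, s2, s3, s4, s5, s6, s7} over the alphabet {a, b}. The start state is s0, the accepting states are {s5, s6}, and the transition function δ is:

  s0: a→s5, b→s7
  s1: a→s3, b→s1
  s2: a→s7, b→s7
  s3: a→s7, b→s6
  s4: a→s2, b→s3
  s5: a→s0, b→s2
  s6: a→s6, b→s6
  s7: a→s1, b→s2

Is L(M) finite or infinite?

State s0 is reachable from the start and can reach an accepting state, and it lies on the cycle s0 → s5 → s0.
Traversing that cycle any number of times yields accepted strings of unbounded length, so the language is infinite.

infinite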